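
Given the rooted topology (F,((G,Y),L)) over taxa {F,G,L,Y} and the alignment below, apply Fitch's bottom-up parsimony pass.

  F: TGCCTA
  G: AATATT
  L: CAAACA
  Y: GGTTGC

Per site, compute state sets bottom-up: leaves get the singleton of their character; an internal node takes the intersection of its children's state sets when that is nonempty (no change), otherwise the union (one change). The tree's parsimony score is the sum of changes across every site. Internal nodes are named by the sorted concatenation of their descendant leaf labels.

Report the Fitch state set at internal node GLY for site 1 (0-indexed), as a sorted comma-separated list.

A

[col 0] GY: children G:{A}, Y:{G} ∪→ {A,G}; cost 1
[col 0] GLY: children GY:{A,G}, L:{C} ∪→ {A,C,G}; cost 1
[col 0] FGLY: children F:{T}, GLY:{A,C,G} ∪→ {A,C,G,T}; cost 1
[col 1] GY: children G:{A}, Y:{G} ∪→ {A,G}; cost 1
[col 1] GLY: children GY:{A,G}, L:{A} ∩→ {A}; cost 0
[col 1] FGLY: children F:{G}, GLY:{A} ∪→ {A,G}; cost 1
[col 2] GY: children G:{T}, Y:{T} ∩→ {T}; cost 0
[col 2] GLY: children GY:{T}, L:{A} ∪→ {A,T}; cost 1
[col 2] FGLY: children F:{C}, GLY:{A,T} ∪→ {A,C,T}; cost 1
[col 3] GY: children G:{A}, Y:{T} ∪→ {A,T}; cost 1
[col 3] GLY: children GY:{A,T}, L:{A} ∩→ {A}; cost 0
[col 3] FGLY: children F:{C}, GLY:{A} ∪→ {A,C}; cost 1
[col 4] GY: children G:{T}, Y:{G} ∪→ {G,T}; cost 1
[col 4] GLY: children GY:{G,T}, L:{C} ∪→ {C,G,T}; cost 1
[col 4] FGLY: children F:{T}, GLY:{C,G,T} ∩→ {T}; cost 0
[col 5] GY: children G:{T}, Y:{C} ∪→ {C,T}; cost 1
[col 5] GLY: children GY:{C,T}, L:{A} ∪→ {A,C,T}; cost 1
[col 5] FGLY: children F:{A}, GLY:{A,C,T} ∩→ {A}; cost 0
per-site changes: [3, 2, 2, 2, 2, 2]; total = 13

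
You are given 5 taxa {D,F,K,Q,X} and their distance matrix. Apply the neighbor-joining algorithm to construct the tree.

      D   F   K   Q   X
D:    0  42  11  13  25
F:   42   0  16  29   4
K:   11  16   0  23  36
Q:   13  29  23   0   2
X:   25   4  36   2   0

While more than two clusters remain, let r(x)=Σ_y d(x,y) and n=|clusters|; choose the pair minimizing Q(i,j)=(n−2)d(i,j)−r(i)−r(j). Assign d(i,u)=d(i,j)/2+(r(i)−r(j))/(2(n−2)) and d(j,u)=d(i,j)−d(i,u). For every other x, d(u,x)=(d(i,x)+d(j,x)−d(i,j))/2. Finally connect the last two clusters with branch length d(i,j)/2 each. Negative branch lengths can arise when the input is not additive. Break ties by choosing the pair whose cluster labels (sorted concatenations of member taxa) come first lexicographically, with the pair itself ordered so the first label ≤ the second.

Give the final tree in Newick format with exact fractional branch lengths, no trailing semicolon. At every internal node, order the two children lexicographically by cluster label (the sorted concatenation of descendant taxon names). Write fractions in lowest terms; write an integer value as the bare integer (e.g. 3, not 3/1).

(((D:39/8,K:49/8):85/8,(F:6,X:-2):93/8):15/16,Q:15/16)

1. join F+X (d=4, Q=-146) ⇒ FX; edges |F|=6, |X|=-2
  updated: d(D,FX)=63/2, d(FX,K)=24, d(FX,Q)=27/2
2. join D+K (d=11, Q=-183/2) ⇒ DK; edges |D|=39/8, |K|=49/8
  updated: d(DK,FX)=89/4, d(DK,Q)=25/2
3. join DK+FX (d=89/4, Q=-193/4) ⇒ DFKX; edges |DK|=85/8, |FX|=93/8
  updated: d(DFKX,Q)=15/8
4. join DFKX+Q (d=15/8) ⇒ DFKQX; edges |DFKX|=15/16, |Q|=15/16
final tree: (((D:39/8,K:49/8):85/8,(F:6,X:-2):93/8):15/16,Q:15/16)
total length: 313/8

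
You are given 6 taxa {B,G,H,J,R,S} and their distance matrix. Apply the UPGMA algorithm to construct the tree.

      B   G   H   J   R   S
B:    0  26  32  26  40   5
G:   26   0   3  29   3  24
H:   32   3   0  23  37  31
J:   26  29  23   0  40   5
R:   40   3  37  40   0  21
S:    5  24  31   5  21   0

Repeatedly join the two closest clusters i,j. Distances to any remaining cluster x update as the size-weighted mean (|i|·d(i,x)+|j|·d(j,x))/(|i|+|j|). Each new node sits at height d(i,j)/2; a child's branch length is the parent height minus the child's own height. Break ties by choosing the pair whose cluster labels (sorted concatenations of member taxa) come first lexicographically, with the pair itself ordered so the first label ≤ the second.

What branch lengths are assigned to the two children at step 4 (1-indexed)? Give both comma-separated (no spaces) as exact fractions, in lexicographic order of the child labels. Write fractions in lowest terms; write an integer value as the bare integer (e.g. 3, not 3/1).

17/2,10

iteration 1: select G,H (d=3); attach at lengths (3/2, 3/2); label the merged cluster GH
  updated: d(B,GH)=29, d(GH,J)=26, d(GH,R)=20, d(GH,S)=55/2
iteration 2: select B,S (d=5); attach at lengths (5/2, 5/2); label the merged cluster BS
  updated: d(BS,GH)=113/4, d(BS,J)=31/2, d(BS,R)=61/2
iteration 3: select BS,J (d=31/2); attach at lengths (21/4, 31/4); label the merged cluster BJS
  updated: d(BJS,GH)=55/2, d(BJS,R)=101/3
iteration 4: select GH,R (d=20); attach at lengths (17/2, 10); label the merged cluster GHR
  updated: d(BJS,GHR)=266/9
iteration 5: select BJS,GHR (d=266/9); attach at lengths (253/36, 43/9); label the merged cluster BGHJRS
final tree: (((B:5/2,S:5/2):21/4,J:31/4):253/36,((G:3/2,H:3/2):17/2,R:10):43/9)
total length: 1847/36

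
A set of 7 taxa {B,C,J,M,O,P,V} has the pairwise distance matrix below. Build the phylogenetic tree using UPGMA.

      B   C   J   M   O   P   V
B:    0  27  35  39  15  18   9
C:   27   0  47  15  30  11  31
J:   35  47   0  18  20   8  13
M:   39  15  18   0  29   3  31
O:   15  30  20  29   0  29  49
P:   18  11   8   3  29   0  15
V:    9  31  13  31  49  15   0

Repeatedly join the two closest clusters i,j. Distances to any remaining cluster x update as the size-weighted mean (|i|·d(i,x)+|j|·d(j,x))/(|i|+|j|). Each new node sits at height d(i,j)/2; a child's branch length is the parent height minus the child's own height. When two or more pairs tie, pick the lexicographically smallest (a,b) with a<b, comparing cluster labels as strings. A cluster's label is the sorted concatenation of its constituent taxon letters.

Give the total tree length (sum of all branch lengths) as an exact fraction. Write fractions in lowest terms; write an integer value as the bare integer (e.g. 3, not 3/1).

iteration 1: select M,P (d=3); attach at lengths (3/2, 3/2); label the merged cluster MP
  updated: d(B,MP)=57/2, d(C,MP)=13, d(J,MP)=13, d(MP,O)=29, d(MP,V)=23
iteration 2: select B,V (d=9); attach at lengths (9/2, 9/2); label the merged cluster BV
  updated: d(BV,C)=29, d(BV,J)=24, d(BV,MP)=103/4, d(BV,O)=32
iteration 3: select C,MP (d=13); attach at lengths (13/2, 5); label the merged cluster CMP
  updated: d(BV,CMP)=161/6, d(CMP,J)=73/3, d(CMP,O)=88/3
iteration 4: select J,O (d=20); attach at lengths (10, 10); label the merged cluster JO
  updated: d(BV,JO)=28, d(CMP,JO)=161/6
iteration 5: select BV,CMP (d=161/6); attach at lengths (107/12, 83/12); label the merged cluster BCMPV
  updated: d(BCMPV,JO)=273/10
iteration 6: select BCMPV,JO (d=273/10); attach at lengths (7/30, 73/20); label the merged cluster BCJMOPV
final tree: (((B:9/2,V:9/2):107/12,(C:13/2,(M:3/2,P:3/2):5):83/12):7/30,(J:10,O:10):73/20)
total length: 3793/60

3793/60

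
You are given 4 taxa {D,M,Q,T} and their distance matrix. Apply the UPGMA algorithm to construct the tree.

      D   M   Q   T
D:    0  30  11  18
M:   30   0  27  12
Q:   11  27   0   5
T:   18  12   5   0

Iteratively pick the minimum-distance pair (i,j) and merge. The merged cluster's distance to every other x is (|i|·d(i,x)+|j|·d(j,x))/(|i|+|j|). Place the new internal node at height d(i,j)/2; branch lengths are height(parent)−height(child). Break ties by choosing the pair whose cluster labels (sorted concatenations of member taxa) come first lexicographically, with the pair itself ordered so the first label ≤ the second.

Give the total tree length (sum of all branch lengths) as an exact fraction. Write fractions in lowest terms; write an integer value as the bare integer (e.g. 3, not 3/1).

131/4

step 1: merge (Q,T) at d=5; branch lengths Q→5/2, T→5/2; new cluster QT
  updated: d(D,QT)=29/2, d(M,QT)=39/2
step 2: merge (D,QT) at d=29/2; branch lengths D→29/4, QT→19/4; new cluster DQT
  updated: d(DQT,M)=23
step 3: merge (DQT,M) at d=23; branch lengths DQT→17/4, M→23/2; new cluster DMQT
final tree: ((D:29/4,(Q:5/2,T:5/2):19/4):17/4,M:23/2)
total length: 131/4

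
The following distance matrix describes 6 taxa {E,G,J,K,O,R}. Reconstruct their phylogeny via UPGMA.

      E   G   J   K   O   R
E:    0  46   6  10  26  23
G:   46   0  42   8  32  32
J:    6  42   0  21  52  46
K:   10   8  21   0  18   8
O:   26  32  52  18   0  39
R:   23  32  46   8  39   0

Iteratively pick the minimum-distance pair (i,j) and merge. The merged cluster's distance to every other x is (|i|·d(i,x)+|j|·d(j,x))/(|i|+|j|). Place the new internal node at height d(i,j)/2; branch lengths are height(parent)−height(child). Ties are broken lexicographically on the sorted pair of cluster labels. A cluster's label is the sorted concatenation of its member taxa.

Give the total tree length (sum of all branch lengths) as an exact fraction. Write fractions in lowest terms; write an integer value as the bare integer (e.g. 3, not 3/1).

1. join E+J (d=6) ⇒ EJ; edges |E|=3, |J|=3
  updated: d(EJ,G)=44, d(EJ,K)=31/2, d(EJ,O)=39, d(EJ,R)=69/2
2. join G+K (d=8) ⇒ GK; edges |G|=4, |K|=4
  updated: d(EJ,GK)=119/4, d(GK,O)=25, d(GK,R)=20
3. join GK+R (d=20) ⇒ GKR; edges |GK|=6, |R|=10
  updated: d(EJ,GKR)=94/3, d(GKR,O)=89/3
4. join GKR+O (d=89/3) ⇒ GKOR; edges |GKR|=29/6, |O|=89/6
  updated: d(EJ,GKOR)=133/4
5. join EJ+GKOR (d=133/4) ⇒ EGJKOR; edges |EJ|=109/8, |GKOR|=43/24
final tree: ((E:3,J:3):109/8,(((G:4,K:4):6,R:10):29/6,O:89/6):43/24)
total length: 781/12

781/12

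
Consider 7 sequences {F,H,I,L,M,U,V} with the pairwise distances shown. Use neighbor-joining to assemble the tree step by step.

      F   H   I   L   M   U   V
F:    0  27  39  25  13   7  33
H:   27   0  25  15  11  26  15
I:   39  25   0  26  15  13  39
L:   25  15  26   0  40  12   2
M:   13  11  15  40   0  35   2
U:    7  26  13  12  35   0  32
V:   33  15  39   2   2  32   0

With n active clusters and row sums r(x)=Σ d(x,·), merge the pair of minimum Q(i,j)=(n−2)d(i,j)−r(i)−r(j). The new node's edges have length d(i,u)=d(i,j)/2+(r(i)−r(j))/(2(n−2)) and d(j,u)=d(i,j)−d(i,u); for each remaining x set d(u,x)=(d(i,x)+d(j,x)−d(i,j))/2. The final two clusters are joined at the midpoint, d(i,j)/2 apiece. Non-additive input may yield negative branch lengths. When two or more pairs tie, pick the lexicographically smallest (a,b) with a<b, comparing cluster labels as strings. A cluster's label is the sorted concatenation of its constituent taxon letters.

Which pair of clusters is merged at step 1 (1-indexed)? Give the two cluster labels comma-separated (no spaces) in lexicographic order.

iteration 1: select F,U (d=7, Q=-234); attach at lengths (27/5, 8/5); label the merged cluster FU
  updated: d(FU,H)=23, d(FU,I)=45/2, d(FU,L)=15, d(FU,M)=41/2, d(FU,V)=29
iteration 2: select L,V (d=2, Q=-177); attach at lengths (19/8, -3/8); label the merged cluster LV
  updated: d(FU,LV)=21, d(H,LV)=14, d(I,LV)=63/2, d(LV,M)=20
iteration 3: select H,LV (d=14, Q=-235/2); attach at lengths (19/4, 37/4); label the merged cluster HLV
  updated: d(FU,HLV)=15, d(HLV,I)=85/4, d(HLV,M)=17/2
iteration 4: select FU,HLV (d=15, Q=-291/4); attach at lengths (173/16, 67/16); label the merged cluster FHLUV
  updated: d(FHLUV,I)=115/8, d(FHLUV,M)=7
iteration 5: select FHLUV,I (d=115/8, Q=-291/8); attach at lengths (51/16, 179/16); label the merged cluster FHILUV
  updated: d(FHILUV,M)=61/16
iteration 6: select FHILUV,M (d=61/16); attach at lengths (61/32, 61/32); label the merged cluster FHILMUV
final tree: ((((F:27/5,U:8/5):173/16,(H:19/4,(L:19/8,V:-3/8):37/4):67/16):51/16,I:179/16):61/32,M:61/32)
total length: 899/16

F,U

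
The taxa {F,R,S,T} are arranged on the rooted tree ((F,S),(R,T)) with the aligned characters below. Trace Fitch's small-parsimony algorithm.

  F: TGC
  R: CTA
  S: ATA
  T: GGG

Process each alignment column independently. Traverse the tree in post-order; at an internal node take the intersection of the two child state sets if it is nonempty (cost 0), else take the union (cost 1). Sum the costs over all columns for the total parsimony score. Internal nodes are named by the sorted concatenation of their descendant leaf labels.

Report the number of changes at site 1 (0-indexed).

2

FS@0: {T} ∪ {A} = {A,T} (union, +1)
RT@0: {C} ∪ {G} = {C,G} (union, +1)
FRST@0: {A,T} ∪ {C,G} = {A,C,G,T} (union, +1)
FS@1: {G} ∪ {T} = {G,T} (union, +1)
RT@1: {T} ∪ {G} = {G,T} (union, +1)
FRST@1: {G,T} ∩ {G,T} = {G,T} (intersection, +0)
FS@2: {C} ∪ {A} = {A,C} (union, +1)
RT@2: {A} ∪ {G} = {A,G} (union, +1)
FRST@2: {A,C} ∩ {A,G} = {A} (intersection, +0)
per-site changes: [3, 2, 2]; total = 7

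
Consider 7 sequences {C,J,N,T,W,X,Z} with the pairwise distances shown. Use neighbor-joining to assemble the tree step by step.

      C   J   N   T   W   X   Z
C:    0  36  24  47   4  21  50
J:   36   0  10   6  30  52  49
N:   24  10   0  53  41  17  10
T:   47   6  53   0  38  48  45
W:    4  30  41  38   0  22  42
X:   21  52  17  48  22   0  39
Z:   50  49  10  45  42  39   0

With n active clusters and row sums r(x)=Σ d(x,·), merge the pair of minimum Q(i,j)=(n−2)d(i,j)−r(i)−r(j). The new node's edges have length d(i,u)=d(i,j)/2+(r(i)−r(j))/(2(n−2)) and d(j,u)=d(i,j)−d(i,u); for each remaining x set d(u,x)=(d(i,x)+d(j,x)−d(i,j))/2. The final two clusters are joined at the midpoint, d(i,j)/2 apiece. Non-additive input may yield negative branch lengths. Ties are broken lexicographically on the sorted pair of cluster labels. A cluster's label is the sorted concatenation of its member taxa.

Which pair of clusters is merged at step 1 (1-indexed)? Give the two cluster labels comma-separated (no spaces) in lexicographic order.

1. join J+T (d=6, Q=-390) ⇒ JT; edges |J|=-12/5, |T|=42/5
  updated: d(C,JT)=77/2, d(JT,N)=57/2, d(JT,W)=31, d(JT,X)=47, d(JT,Z)=44
2. join N+Z (d=10, Q=-531/2) ⇒ NZ; edges |N|=-49/16, |Z|=209/16
  updated: d(C,NZ)=32, d(JT,NZ)=125/4, d(NZ,W)=73/2, d(NZ,X)=23
3. join C+W (d=4, Q=-177) ⇒ CW; edges |C|=7/3, |W|=5/3
  updated: d(CW,JT)=131/4, d(CW,NZ)=129/4, d(CW,X)=39/2
4. join CW+X (d=39/2, Q=-135) ⇒ CWX; edges |CW|=17/2, |X|=11
  updated: d(CWX,JT)=241/8, d(CWX,NZ)=143/8
5. join CWX+JT (d=241/8, Q=-317/4) ⇒ CJTWX; edges |CWX|=67/8, |JT|=87/4
  updated: d(CJTWX,NZ)=19/2
6. join CJTWX+NZ (d=19/2) ⇒ CJNTWXZ; edges |CJTWX|=19/4, |NZ|=19/4
final tree: ((((C:7/3,W:5/3):17/2,X:11):67/8,(J:-12/5,T:42/5):87/4):19/4,(N:-49/16,Z:209/16):19/4)
total length: 633/8

J,T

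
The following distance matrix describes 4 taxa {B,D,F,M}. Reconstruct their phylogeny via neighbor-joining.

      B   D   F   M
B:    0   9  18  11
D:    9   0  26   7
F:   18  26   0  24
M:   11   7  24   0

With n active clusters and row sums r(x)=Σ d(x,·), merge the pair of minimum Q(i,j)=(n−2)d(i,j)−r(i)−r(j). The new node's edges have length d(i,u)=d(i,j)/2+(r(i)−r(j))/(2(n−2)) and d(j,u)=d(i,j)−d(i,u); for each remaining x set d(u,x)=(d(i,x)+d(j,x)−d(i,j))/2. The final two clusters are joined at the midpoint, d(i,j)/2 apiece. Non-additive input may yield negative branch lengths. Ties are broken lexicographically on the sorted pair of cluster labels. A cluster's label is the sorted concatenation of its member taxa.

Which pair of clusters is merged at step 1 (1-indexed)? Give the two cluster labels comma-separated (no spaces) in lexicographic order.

B,F

step 1: merge (B,F) at d=18, Q=-70; branch lengths B→3/2, F→33/2; new cluster BF
  updated: d(BF,D)=17/2, d(BF,M)=17/2
step 2: merge (BF,D) at d=17/2, Q=-24; branch lengths BF→5, D→7/2; new cluster BDF
  updated: d(BDF,M)=7/2
step 3: merge (BDF,M) at d=7/2; branch lengths BDF→7/4, M→7/4; new cluster BDFM
final tree: (((B:3/2,F:33/2):5,D:7/2):7/4,M:7/4)
total length: 30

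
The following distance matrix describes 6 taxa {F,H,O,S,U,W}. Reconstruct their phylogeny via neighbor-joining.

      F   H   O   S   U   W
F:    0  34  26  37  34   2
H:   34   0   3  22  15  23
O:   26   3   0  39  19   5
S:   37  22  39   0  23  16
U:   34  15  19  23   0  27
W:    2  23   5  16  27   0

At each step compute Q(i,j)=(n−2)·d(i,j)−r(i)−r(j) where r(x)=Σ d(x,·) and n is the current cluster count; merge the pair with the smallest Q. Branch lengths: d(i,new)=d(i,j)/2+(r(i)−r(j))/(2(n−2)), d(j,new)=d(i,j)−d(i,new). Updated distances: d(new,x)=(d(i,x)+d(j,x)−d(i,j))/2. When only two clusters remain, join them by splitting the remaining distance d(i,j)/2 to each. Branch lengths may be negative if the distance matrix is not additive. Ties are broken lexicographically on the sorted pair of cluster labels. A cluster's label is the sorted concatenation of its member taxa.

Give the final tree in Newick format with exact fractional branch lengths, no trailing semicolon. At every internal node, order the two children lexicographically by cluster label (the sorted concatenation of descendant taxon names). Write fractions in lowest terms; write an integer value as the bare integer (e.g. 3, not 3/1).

1. join F+W (d=2, Q=-198) ⇒ FW; edges |F|=17/2, |W|=-13/2
  updated: d(FW,H)=55/2, d(FW,O)=29/2, d(FW,S)=51/2, d(FW,U)=59/2
2. join H+O (d=3, Q=-134) ⇒ HO; edges |H|=1/6, |O|=17/6
  updated: d(FW,HO)=39/2, d(HO,S)=29, d(HO,U)=31/2
3. join FW+S (d=51/2, Q=-101) ⇒ FSW; edges |FW|=12, |S|=27/2
  updated: d(FSW,HO)=23/2, d(FSW,U)=27/2
4. join FSW+HO (d=23/2, Q=-81/2) ⇒ FHOSW; edges |FSW|=19/4, |HO|=27/4
  updated: d(FHOSW,U)=35/4
5. join FHOSW+U (d=35/4) ⇒ FHOSUW; edges |FHOSW|=35/8, |U|=35/8
final tree: ((((F:17/2,W:-13/2):12,S:27/2):19/4,(H:1/6,O:17/6):27/4):35/8,U:35/8)
total length: 203/4

((((F:17/2,W:-13/2):12,S:27/2):19/4,(H:1/6,O:17/6):27/4):35/8,U:35/8)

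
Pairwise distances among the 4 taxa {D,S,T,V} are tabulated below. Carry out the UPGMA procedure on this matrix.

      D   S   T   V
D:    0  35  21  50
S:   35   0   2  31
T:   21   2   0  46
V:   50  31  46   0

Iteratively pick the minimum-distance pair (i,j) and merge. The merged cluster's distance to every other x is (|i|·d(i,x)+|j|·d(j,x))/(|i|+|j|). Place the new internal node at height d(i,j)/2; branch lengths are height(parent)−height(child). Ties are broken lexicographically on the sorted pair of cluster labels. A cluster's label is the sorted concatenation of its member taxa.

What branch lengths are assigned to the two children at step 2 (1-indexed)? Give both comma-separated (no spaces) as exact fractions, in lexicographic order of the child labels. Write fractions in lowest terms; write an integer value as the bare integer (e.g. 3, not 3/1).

1. join S+T (d=2) ⇒ ST; edges |S|=1, |T|=1
  updated: d(D,ST)=28, d(ST,V)=77/2
2. join D+ST (d=28) ⇒ DST; edges |D|=14, |ST|=13
  updated: d(DST,V)=127/3
3. join DST+V (d=127/3) ⇒ DSTV; edges |DST|=43/6, |V|=127/6
final tree: ((D:14,(S:1,T:1):13):43/6,V:127/6)
total length: 172/3

14,13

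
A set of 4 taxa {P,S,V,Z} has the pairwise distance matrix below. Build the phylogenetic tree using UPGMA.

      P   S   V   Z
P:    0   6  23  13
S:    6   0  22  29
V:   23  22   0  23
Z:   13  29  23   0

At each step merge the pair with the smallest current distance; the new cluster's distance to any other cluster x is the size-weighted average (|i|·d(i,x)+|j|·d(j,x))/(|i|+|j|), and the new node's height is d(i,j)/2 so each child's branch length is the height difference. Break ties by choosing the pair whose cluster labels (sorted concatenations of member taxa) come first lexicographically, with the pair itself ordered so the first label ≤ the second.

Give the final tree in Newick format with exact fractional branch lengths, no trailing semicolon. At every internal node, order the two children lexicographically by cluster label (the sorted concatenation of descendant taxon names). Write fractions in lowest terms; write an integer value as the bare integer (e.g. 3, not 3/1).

1. join P+S (d=6) ⇒ PS; edges |P|=3, |S|=3
  updated: d(PS,V)=45/2, d(PS,Z)=21
2. join PS+Z (d=21) ⇒ PSZ; edges |PS|=15/2, |Z|=21/2
  updated: d(PSZ,V)=68/3
3. join PSZ+V (d=68/3) ⇒ PSVZ; edges |PSZ|=5/6, |V|=34/3
final tree: (((P:3,S:3):15/2,Z:21/2):5/6,V:34/3)
total length: 217/6

(((P:3,S:3):15/2,Z:21/2):5/6,V:34/3)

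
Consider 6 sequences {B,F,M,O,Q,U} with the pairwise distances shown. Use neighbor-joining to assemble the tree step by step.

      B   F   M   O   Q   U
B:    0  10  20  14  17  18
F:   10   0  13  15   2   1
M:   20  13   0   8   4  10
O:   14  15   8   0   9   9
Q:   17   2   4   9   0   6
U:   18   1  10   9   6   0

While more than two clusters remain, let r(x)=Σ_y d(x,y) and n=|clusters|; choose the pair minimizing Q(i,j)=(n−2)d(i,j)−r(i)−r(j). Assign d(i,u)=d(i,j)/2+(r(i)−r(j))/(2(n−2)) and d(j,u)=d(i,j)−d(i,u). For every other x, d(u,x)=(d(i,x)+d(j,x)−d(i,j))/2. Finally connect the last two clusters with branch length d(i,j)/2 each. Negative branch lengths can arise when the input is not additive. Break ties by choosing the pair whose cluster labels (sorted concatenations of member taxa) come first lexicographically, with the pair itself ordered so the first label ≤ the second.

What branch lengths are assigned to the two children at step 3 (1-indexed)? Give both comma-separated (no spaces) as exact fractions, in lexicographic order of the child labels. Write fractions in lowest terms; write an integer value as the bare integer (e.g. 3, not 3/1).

19/8,25/8

1. join F+U (d=1, Q=-81) ⇒ FU; edges |F|=1/8, |U|=7/8
  updated: d(B,FU)=27/2, d(FU,M)=11, d(FU,O)=23/2, d(FU,Q)=7/2
2. join B+O (d=14, Q=-65) ⇒ BO; edges |B|=32/3, |O|=10/3
  updated: d(BO,FU)=11/2, d(BO,M)=7, d(BO,Q)=6
3. join BO+FU (d=11/2, Q=-55/2) ⇒ BFOU; edges |BO|=19/8, |FU|=25/8
  updated: d(BFOU,M)=25/4, d(BFOU,Q)=2
4. join BFOU+M (d=25/4, Q=-49/4) ⇒ BFMOU; edges |BFOU|=17/8, |M|=33/8
  updated: d(BFMOU,Q)=-1/8
5. join BFMOU+Q (d=-1/8) ⇒ BFMOQU; edges |BFMOU|=-1/16, |Q|=-1/16
final tree: ((((B:32/3,O:10/3):19/8,(F:1/8,U:7/8):25/8):17/8,M:33/8):-1/16,Q:-1/16)
total length: 213/8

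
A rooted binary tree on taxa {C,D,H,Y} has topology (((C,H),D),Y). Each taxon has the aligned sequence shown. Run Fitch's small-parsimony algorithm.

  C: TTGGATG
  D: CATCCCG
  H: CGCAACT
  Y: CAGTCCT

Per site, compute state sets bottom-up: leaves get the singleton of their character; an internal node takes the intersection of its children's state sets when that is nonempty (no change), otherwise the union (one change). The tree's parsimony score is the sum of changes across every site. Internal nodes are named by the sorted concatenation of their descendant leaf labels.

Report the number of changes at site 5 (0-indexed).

CH@0: {T} ∪ {C} = {C,T} (union, +1)
CDH@0: {C,T} ∩ {C} = {C} (intersection, +0)
CDHY@0: {C} ∩ {C} = {C} (intersection, +0)
CH@1: {T} ∪ {G} = {G,T} (union, +1)
CDH@1: {G,T} ∪ {A} = {A,G,T} (union, +1)
CDHY@1: {A,G,T} ∩ {A} = {A} (intersection, +0)
CH@2: {G} ∪ {C} = {C,G} (union, +1)
CDH@2: {C,G} ∪ {T} = {C,G,T} (union, +1)
CDHY@2: {C,G,T} ∩ {G} = {G} (intersection, +0)
CH@3: {G} ∪ {A} = {A,G} (union, +1)
CDH@3: {A,G} ∪ {C} = {A,C,G} (union, +1)
CDHY@3: {A,C,G} ∪ {T} = {A,C,G,T} (union, +1)
CH@4: {A} ∩ {A} = {A} (intersection, +0)
CDH@4: {A} ∪ {C} = {A,C} (union, +1)
CDHY@4: {A,C} ∩ {C} = {C} (intersection, +0)
CH@5: {T} ∪ {C} = {C,T} (union, +1)
CDH@5: {C,T} ∩ {C} = {C} (intersection, +0)
CDHY@5: {C} ∩ {C} = {C} (intersection, +0)
CH@6: {G} ∪ {T} = {G,T} (union, +1)
CDH@6: {G,T} ∩ {G} = {G} (intersection, +0)
CDHY@6: {G} ∪ {T} = {G,T} (union, +1)
per-site changes: [1, 2, 2, 3, 1, 1, 2]; total = 12

1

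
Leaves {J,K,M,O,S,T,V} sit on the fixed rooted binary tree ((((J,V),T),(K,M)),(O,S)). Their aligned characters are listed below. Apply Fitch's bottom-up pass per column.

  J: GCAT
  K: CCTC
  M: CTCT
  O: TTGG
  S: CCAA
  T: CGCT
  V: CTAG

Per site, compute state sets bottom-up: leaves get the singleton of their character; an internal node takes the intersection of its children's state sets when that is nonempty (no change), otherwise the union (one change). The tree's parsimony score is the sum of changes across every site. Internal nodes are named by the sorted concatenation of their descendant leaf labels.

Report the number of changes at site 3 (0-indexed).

4

[col 0] JV: children J:{G}, V:{C} ∪→ {C,G}; cost 1
[col 0] JTV: children JV:{C,G}, T:{C} ∩→ {C}; cost 0
[col 0] KM: children K:{C}, M:{C} ∩→ {C}; cost 0
[col 0] JKMTV: children JTV:{C}, KM:{C} ∩→ {C}; cost 0
[col 0] OS: children O:{T}, S:{C} ∪→ {C,T}; cost 1
[col 0] JKMOSTV: children JKMTV:{C}, OS:{C,T} ∩→ {C}; cost 0
[col 1] JV: children J:{C}, V:{T} ∪→ {C,T}; cost 1
[col 1] JTV: children JV:{C,T}, T:{G} ∪→ {C,G,T}; cost 1
[col 1] KM: children K:{C}, M:{T} ∪→ {C,T}; cost 1
[col 1] JKMTV: children JTV:{C,G,T}, KM:{C,T} ∩→ {C,T}; cost 0
[col 1] OS: children O:{T}, S:{C} ∪→ {C,T}; cost 1
[col 1] JKMOSTV: children JKMTV:{C,T}, OS:{C,T} ∩→ {C,T}; cost 0
[col 2] JV: children J:{A}, V:{A} ∩→ {A}; cost 0
[col 2] JTV: children JV:{A}, T:{C} ∪→ {A,C}; cost 1
[col 2] KM: children K:{T}, M:{C} ∪→ {C,T}; cost 1
[col 2] JKMTV: children JTV:{A,C}, KM:{C,T} ∩→ {C}; cost 0
[col 2] OS: children O:{G}, S:{A} ∪→ {A,G}; cost 1
[col 2] JKMOSTV: children JKMTV:{C}, OS:{A,G} ∪→ {A,C,G}; cost 1
[col 3] JV: children J:{T}, V:{G} ∪→ {G,T}; cost 1
[col 3] JTV: children JV:{G,T}, T:{T} ∩→ {T}; cost 0
[col 3] KM: children K:{C}, M:{T} ∪→ {C,T}; cost 1
[col 3] JKMTV: children JTV:{T}, KM:{C,T} ∩→ {T}; cost 0
[col 3] OS: children O:{G}, S:{A} ∪→ {A,G}; cost 1
[col 3] JKMOSTV: children JKMTV:{T}, OS:{A,G} ∪→ {A,G,T}; cost 1
per-site changes: [2, 4, 4, 4]; total = 14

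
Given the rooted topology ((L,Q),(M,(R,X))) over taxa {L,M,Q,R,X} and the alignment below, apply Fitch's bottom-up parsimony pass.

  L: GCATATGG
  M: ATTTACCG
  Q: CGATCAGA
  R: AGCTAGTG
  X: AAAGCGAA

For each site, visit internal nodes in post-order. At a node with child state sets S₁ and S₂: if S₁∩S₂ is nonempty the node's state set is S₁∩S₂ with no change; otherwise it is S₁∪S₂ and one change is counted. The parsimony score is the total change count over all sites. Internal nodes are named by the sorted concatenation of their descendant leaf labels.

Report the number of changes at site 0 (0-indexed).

2

[col 0] LQ: children L:{G}, Q:{C} ∪→ {C,G}; cost 1
[col 0] RX: children R:{A}, X:{A} ∩→ {A}; cost 0
[col 0] MRX: children M:{A}, RX:{A} ∩→ {A}; cost 0
[col 0] LMQRX: children LQ:{C,G}, MRX:{A} ∪→ {A,C,G}; cost 1
[col 1] LQ: children L:{C}, Q:{G} ∪→ {C,G}; cost 1
[col 1] RX: children R:{G}, X:{A} ∪→ {A,G}; cost 1
[col 1] MRX: children M:{T}, RX:{A,G} ∪→ {A,G,T}; cost 1
[col 1] LMQRX: children LQ:{C,G}, MRX:{A,G,T} ∩→ {G}; cost 0
[col 2] LQ: children L:{A}, Q:{A} ∩→ {A}; cost 0
[col 2] RX: children R:{C}, X:{A} ∪→ {A,C}; cost 1
[col 2] MRX: children M:{T}, RX:{A,C} ∪→ {A,C,T}; cost 1
[col 2] LMQRX: children LQ:{A}, MRX:{A,C,T} ∩→ {A}; cost 0
[col 3] LQ: children L:{T}, Q:{T} ∩→ {T}; cost 0
[col 3] RX: children R:{T}, X:{G} ∪→ {G,T}; cost 1
[col 3] MRX: children M:{T}, RX:{G,T} ∩→ {T}; cost 0
[col 3] LMQRX: children LQ:{T}, MRX:{T} ∩→ {T}; cost 0
[col 4] LQ: children L:{A}, Q:{C} ∪→ {A,C}; cost 1
[col 4] RX: children R:{A}, X:{C} ∪→ {A,C}; cost 1
[col 4] MRX: children M:{A}, RX:{A,C} ∩→ {A}; cost 0
[col 4] LMQRX: children LQ:{A,C}, MRX:{A} ∩→ {A}; cost 0
[col 5] LQ: children L:{T}, Q:{A} ∪→ {A,T}; cost 1
[col 5] RX: children R:{G}, X:{G} ∩→ {G}; cost 0
[col 5] MRX: children M:{C}, RX:{G} ∪→ {C,G}; cost 1
[col 5] LMQRX: children LQ:{A,T}, MRX:{C,G} ∪→ {A,C,G,T}; cost 1
[col 6] LQ: children L:{G}, Q:{G} ∩→ {G}; cost 0
[col 6] RX: children R:{T}, X:{A} ∪→ {A,T}; cost 1
[col 6] MRX: children M:{C}, RX:{A,T} ∪→ {A,C,T}; cost 1
[col 6] LMQRX: children LQ:{G}, MRX:{A,C,T} ∪→ {A,C,G,T}; cost 1
[col 7] LQ: children L:{G}, Q:{A} ∪→ {A,G}; cost 1
[col 7] RX: children R:{G}, X:{A} ∪→ {A,G}; cost 1
[col 7] MRX: children M:{G}, RX:{A,G} ∩→ {G}; cost 0
[col 7] LMQRX: children LQ:{A,G}, MRX:{G} ∩→ {G}; cost 0
per-site changes: [2, 3, 2, 1, 2, 3, 3, 2]; total = 18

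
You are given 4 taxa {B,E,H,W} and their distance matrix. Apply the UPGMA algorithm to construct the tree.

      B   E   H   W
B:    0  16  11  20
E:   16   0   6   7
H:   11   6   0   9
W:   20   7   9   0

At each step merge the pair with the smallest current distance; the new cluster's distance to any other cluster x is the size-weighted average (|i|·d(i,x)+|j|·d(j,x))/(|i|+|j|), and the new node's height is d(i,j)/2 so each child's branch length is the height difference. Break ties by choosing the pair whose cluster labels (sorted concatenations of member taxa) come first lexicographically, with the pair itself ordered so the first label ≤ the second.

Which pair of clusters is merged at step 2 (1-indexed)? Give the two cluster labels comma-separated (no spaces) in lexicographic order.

EH,W

1. join E+H (d=6) ⇒ EH; edges |E|=3, |H|=3
  updated: d(B,EH)=27/2, d(EH,W)=8
2. join EH+W (d=8) ⇒ EHW; edges |EH|=1, |W|=4
  updated: d(B,EHW)=47/3
3. join B+EHW (d=47/3) ⇒ BEHW; edges |B|=47/6, |EHW|=23/6
final tree: (B:47/6,((E:3,H:3):1,W:4):23/6)
total length: 68/3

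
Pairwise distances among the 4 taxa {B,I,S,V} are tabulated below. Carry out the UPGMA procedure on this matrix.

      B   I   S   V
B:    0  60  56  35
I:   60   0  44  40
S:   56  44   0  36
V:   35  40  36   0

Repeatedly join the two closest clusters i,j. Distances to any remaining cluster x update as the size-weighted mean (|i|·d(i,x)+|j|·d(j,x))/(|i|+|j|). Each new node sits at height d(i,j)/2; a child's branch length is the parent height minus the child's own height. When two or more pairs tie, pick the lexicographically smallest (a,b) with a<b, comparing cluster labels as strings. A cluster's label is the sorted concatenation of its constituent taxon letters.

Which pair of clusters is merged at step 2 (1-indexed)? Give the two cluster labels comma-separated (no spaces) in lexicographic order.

I,S

iteration 1: select B,V (d=35); attach at lengths (35/2, 35/2); label the merged cluster BV
  updated: d(BV,I)=50, d(BV,S)=46
iteration 2: select I,S (d=44); attach at lengths (22, 22); label the merged cluster IS
  updated: d(BV,IS)=48
iteration 3: select BV,IS (d=48); attach at lengths (13/2, 2); label the merged cluster BISV
final tree: ((B:35/2,V:35/2):13/2,(I:22,S:22):2)
total length: 175/2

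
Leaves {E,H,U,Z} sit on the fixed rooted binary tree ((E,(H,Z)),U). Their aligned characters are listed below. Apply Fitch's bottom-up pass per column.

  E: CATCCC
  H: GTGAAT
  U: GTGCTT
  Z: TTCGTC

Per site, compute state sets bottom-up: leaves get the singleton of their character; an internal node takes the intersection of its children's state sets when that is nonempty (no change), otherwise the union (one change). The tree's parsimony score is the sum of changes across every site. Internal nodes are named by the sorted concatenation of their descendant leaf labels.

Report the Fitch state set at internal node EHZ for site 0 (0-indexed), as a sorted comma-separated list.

HZ@0: {G} ∪ {T} = {G,T} (union, +1)
EHZ@0: {C} ∪ {G,T} = {C,G,T} (union, +1)
EHUZ@0: {C,G,T} ∩ {G} = {G} (intersection, +0)
HZ@1: {T} ∩ {T} = {T} (intersection, +0)
EHZ@1: {A} ∪ {T} = {A,T} (union, +1)
EHUZ@1: {A,T} ∩ {T} = {T} (intersection, +0)
HZ@2: {G} ∪ {C} = {C,G} (union, +1)
EHZ@2: {T} ∪ {C,G} = {C,G,T} (union, +1)
EHUZ@2: {C,G,T} ∩ {G} = {G} (intersection, +0)
HZ@3: {A} ∪ {G} = {A,G} (union, +1)
EHZ@3: {C} ∪ {A,G} = {A,C,G} (union, +1)
EHUZ@3: {A,C,G} ∩ {C} = {C} (intersection, +0)
HZ@4: {A} ∪ {T} = {A,T} (union, +1)
EHZ@4: {C} ∪ {A,T} = {A,C,T} (union, +1)
EHUZ@4: {A,C,T} ∩ {T} = {T} (intersection, +0)
HZ@5: {T} ∪ {C} = {C,T} (union, +1)
EHZ@5: {C} ∩ {C,T} = {C} (intersection, +0)
EHUZ@5: {C} ∪ {T} = {C,T} (union, +1)
per-site changes: [2, 1, 2, 2, 2, 2]; total = 11

C,G,T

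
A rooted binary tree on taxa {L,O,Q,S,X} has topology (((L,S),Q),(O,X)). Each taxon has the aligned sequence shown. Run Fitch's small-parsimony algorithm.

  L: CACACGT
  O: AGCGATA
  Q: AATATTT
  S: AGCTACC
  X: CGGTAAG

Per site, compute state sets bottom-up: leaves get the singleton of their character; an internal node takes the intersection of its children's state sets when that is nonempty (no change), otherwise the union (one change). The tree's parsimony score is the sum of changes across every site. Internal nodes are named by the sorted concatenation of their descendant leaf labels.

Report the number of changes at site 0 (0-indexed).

2

LS@0: {C} ∪ {A} = {A,C} (union, +1)
LQS@0: {A,C} ∩ {A} = {A} (intersection, +0)
OX@0: {A} ∪ {C} = {A,C} (union, +1)
LOQSX@0: {A} ∩ {A,C} = {A} (intersection, +0)
LS@1: {A} ∪ {G} = {A,G} (union, +1)
LQS@1: {A,G} ∩ {A} = {A} (intersection, +0)
OX@1: {G} ∩ {G} = {G} (intersection, +0)
LOQSX@1: {A} ∪ {G} = {A,G} (union, +1)
LS@2: {C} ∩ {C} = {C} (intersection, +0)
LQS@2: {C} ∪ {T} = {C,T} (union, +1)
OX@2: {C} ∪ {G} = {C,G} (union, +1)
LOQSX@2: {C,T} ∩ {C,G} = {C} (intersection, +0)
LS@3: {A} ∪ {T} = {A,T} (union, +1)
LQS@3: {A,T} ∩ {A} = {A} (intersection, +0)
OX@3: {G} ∪ {T} = {G,T} (union, +1)
LOQSX@3: {A} ∪ {G,T} = {A,G,T} (union, +1)
LS@4: {C} ∪ {A} = {A,C} (union, +1)
LQS@4: {A,C} ∪ {T} = {A,C,T} (union, +1)
OX@4: {A} ∩ {A} = {A} (intersection, +0)
LOQSX@4: {A,C,T} ∩ {A} = {A} (intersection, +0)
LS@5: {G} ∪ {C} = {C,G} (union, +1)
LQS@5: {C,G} ∪ {T} = {C,G,T} (union, +1)
OX@5: {T} ∪ {A} = {A,T} (union, +1)
LOQSX@5: {C,G,T} ∩ {A,T} = {T} (intersection, +0)
LS@6: {T} ∪ {C} = {C,T} (union, +1)
LQS@6: {C,T} ∩ {T} = {T} (intersection, +0)
OX@6: {A} ∪ {G} = {A,G} (union, +1)
LOQSX@6: {T} ∪ {A,G} = {A,G,T} (union, +1)
per-site changes: [2, 2, 2, 3, 2, 3, 3]; total = 17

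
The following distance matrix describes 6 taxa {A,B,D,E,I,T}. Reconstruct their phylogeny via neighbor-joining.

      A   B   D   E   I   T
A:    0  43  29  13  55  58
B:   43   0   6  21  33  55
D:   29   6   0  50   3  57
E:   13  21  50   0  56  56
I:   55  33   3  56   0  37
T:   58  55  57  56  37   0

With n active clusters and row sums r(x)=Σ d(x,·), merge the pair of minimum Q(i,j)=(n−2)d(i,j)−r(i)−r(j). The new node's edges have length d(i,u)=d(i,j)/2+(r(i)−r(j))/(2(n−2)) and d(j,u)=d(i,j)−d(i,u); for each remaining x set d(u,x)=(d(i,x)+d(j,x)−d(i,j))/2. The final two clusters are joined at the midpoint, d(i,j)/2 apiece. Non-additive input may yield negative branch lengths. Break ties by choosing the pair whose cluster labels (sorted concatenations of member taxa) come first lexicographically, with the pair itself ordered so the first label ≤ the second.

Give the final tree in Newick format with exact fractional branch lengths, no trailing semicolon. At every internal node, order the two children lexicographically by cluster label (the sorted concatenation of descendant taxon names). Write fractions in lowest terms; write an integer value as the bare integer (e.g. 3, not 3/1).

((((A:27/4,E:25/4):131/8,T:273/8):57/8,B:63/8):81/16,(D:-7/3,I:16/3):81/16)

1. join A+E (d=13, Q=-342) ⇒ AE; edges |A|=27/4, |E|=25/4
  updated: d(AE,B)=51/2, d(AE,D)=33, d(AE,I)=49, d(AE,T)=101/2
2. join D+I (d=3, Q=-212) ⇒ DI; edges |D|=-7/3, |I|=16/3
  updated: d(AE,DI)=79/2, d(B,DI)=18, d(DI,T)=91/2
3. join AE+T (d=101/2, Q=-331/2) ⇒ AET; edges |AE|=131/8, |T|=273/8
  updated: d(AET,B)=15, d(AET,DI)=69/4
4. join AET+B (d=15, Q=-201/4) ⇒ ABET; edges |AET|=57/8, |B|=63/8
  updated: d(ABET,DI)=81/8
5. join ABET+DI (d=81/8) ⇒ ABDEIT; edges |ABET|=81/16, |DI|=81/16
final tree: ((((A:27/4,E:25/4):131/8,T:273/8):57/8,B:63/8):81/16,(D:-7/3,I:16/3):81/16)
total length: 733/8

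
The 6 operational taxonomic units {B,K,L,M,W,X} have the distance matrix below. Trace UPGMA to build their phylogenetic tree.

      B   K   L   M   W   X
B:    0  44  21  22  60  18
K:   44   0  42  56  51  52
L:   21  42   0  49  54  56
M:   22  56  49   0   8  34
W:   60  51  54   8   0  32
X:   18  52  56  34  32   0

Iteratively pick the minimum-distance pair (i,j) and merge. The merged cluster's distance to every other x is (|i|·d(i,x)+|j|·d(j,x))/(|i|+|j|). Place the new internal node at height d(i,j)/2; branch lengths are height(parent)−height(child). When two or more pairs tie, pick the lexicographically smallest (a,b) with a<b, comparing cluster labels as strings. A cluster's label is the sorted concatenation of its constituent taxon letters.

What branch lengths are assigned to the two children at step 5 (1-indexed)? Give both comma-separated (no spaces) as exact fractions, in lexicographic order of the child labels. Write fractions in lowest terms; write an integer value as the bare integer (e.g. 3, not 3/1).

87/16,47/16

1. join M+W (d=8) ⇒ MW; edges |M|=4, |W|=4
  updated: d(B,MW)=41, d(K,MW)=107/2, d(L,MW)=103/2, d(MW,X)=33
2. join B+X (d=18) ⇒ BX; edges |B|=9, |X|=9
  updated: d(BX,K)=48, d(BX,L)=77/2, d(BX,MW)=37
3. join BX+MW (d=37) ⇒ BMWX; edges |BX|=19/2, |MW|=29/2
  updated: d(BMWX,K)=203/4, d(BMWX,L)=45
4. join K+L (d=42) ⇒ KL; edges |K|=21, |L|=21
  updated: d(BMWX,KL)=383/8
5. join BMWX+KL (d=383/8) ⇒ BKLMWX; edges |BMWX|=87/16, |KL|=47/16
final tree: (((B:9,X:9):19/2,(M:4,W:4):29/2):87/16,(K:21,L:21):47/16)
total length: 803/8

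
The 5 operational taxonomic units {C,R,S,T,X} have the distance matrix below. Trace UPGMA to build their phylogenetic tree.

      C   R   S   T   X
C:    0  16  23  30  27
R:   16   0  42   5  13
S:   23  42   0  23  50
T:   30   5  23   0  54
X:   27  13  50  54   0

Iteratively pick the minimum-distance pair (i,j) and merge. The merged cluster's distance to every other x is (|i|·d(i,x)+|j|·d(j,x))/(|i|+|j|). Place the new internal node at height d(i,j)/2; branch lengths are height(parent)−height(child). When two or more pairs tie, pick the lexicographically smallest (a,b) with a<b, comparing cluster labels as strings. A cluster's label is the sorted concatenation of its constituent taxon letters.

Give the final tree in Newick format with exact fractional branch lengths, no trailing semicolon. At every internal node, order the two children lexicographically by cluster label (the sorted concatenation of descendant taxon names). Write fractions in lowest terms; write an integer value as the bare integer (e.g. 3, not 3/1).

(((C:23/2,(R:5/2,T:5/2):9):19/6,S:44/3):10/3,X:18)

iteration 1: select R,T (d=5); attach at lengths (5/2, 5/2); label the merged cluster RT
  updated: d(C,RT)=23, d(RT,S)=65/2, d(RT,X)=67/2
iteration 2: select C,RT (d=23); attach at lengths (23/2, 9); label the merged cluster CRT
  updated: d(CRT,S)=88/3, d(CRT,X)=94/3
iteration 3: select CRT,S (d=88/3); attach at lengths (19/6, 44/3); label the merged cluster CRST
  updated: d(CRST,X)=36
iteration 4: select CRST,X (d=36); attach at lengths (10/3, 18); label the merged cluster CRSTX
final tree: (((C:23/2,(R:5/2,T:5/2):9):19/6,S:44/3):10/3,X:18)
total length: 194/3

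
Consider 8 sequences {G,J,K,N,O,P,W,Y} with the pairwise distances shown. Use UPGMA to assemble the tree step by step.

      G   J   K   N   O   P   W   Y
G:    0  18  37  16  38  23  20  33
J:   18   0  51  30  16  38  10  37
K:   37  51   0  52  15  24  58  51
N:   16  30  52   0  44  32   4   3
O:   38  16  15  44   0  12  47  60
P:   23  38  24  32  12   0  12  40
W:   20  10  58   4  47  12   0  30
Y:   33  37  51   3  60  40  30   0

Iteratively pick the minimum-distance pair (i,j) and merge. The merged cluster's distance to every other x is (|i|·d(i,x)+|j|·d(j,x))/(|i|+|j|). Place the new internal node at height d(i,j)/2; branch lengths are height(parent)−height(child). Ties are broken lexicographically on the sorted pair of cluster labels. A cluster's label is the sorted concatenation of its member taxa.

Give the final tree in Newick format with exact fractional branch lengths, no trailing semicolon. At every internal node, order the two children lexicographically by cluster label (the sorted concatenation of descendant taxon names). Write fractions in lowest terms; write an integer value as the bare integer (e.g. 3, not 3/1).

1. join N+Y (d=3) ⇒ NY; edges |N|=3/2, |Y|=3/2
  updated: d(G,NY)=49/2, d(J,NY)=67/2, d(K,NY)=103/2, d(NY,O)=52, d(NY,P)=36, d(NY,W)=17
2. join J+W (d=10) ⇒ JW; edges |J|=5, |W|=5
  updated: d(G,JW)=19, d(JW,K)=109/2, d(JW,NY)=101/4, d(JW,O)=63/2, d(JW,P)=25
3. join O+P (d=12) ⇒ OP; edges |O|=6, |P|=6
  updated: d(G,OP)=61/2, d(JW,OP)=113/4, d(K,OP)=39/2, d(NY,OP)=44
4. join G+JW (d=19) ⇒ GJW; edges |G|=19/2, |JW|=9/2
  updated: d(GJW,K)=146/3, d(GJW,NY)=25, d(GJW,OP)=29
5. join K+OP (d=39/2) ⇒ KOP; edges |K|=39/4, |OP|=15/4
  updated: d(GJW,KOP)=320/9, d(KOP,NY)=93/2
6. join GJW+NY (d=25) ⇒ GJNWY; edges |GJW|=3, |NY|=11
  updated: d(GJNWY,KOP)=599/15
7. join GJNWY+KOP (d=599/15) ⇒ GJKNOPWY; edges |GJNWY|=112/15, |KOP|=613/60
final tree: (((G:19/2,(J:5,W:5):9/2):3,(N:3/2,Y:3/2):11):112/15,(K:39/4,(O:6,P:6):15/4):613/60)
total length: 5051/60

(((G:19/2,(J:5,W:5):9/2):3,(N:3/2,Y:3/2):11):112/15,(K:39/4,(O:6,P:6):15/4):613/60)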